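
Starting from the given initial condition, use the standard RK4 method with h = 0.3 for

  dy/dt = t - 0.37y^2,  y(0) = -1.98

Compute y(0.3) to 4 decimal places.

-2.4837

RK4: k1 = f(t_n, y_n); k2 = f(t_n + h/2, y_n + (h/2)·k1); k3 = f(t_n + h/2, y_n + (h/2)·k2); k4 = f(t_n + h, y_n + h·k3); y_{n+1} = y_n + (h/6)·(k1 + 2k2 + 2k3 + k4).
t=0.000000, y=-1.980000:
  k1 = f(0.000000, -1.980000) = -1.450548
  k2 = f(0.150000, -2.197582) = -1.636866
  k3 = f(0.150000, -2.225530) = -1.682604
  k4 = f(0.300000, -2.484781) = -1.984431
  y ← -1.980000 + (0.3/6)·(k1 + 2k2 + 2k3 + k4) = -2.483696
y(0.3) ≈ -2.4837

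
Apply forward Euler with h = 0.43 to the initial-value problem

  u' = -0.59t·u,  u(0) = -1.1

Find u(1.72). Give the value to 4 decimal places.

-0.5154

Euler: u_{n+1} = u_n + h·f(t_n, u_n).
t=0.000000, u=-1.100000: f=0.000000 → u ← -1.100000 + 0.43·0.000000 = -1.100000
t=0.430000, u=-1.100000: f=0.279070 → u ← -1.100000 + 0.43·0.279070 = -0.980000
t=0.860000, u=-0.980000: f=0.497252 → u ← -0.980000 + 0.43·0.497252 = -0.766182
t=1.290000, u=-0.766182: f=0.583141 → u ← -0.766182 + 0.43·0.583141 = -0.515431
u(1.72) ≈ -0.5154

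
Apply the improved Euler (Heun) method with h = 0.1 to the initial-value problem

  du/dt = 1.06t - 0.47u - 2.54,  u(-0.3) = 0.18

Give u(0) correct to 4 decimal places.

Heun: k1 = f(t_n, u_n); k2 = f(t_n + h, u_n + h·k1); u_{n+1} = u_n + (h/2)·(k1 + k2).
t=-0.300000, u=0.180000:
  k1 = f(-0.300000, 0.180000) = -2.942600
  k2 = f(-0.200000, -0.114260) = -2.698298
  u ← 0.180000 + (0.1/2)·(-2.942600 + (-2.698298)) = -0.102045
t=-0.200000, u=-0.102045:
  k1 = f(-0.200000, -0.102045) = -2.704039
  k2 = f(-0.100000, -0.372449) = -2.470949
  u ← -0.102045 + (0.1/2)·(-2.704039 + (-2.470949)) = -0.360794
t=-0.100000, u=-0.360794:
  k1 = f(-0.100000, -0.360794) = -2.476427
  k2 = f(0.000000, -0.608437) = -2.254035
  u ← -0.360794 + (0.1/2)·(-2.476427 + (-2.254035)) = -0.597317
u(0) ≈ -0.5973

-0.5973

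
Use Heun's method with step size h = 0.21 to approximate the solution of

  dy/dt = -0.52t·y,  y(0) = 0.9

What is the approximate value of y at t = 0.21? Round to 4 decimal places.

Heun: k1 = f(t_n, y_n); k2 = f(t_n + h, y_n + h·k1); y_{n+1} = y_n + (h/2)·(k1 + k2).
t=0.000000, y=0.900000:
  k1 = f(0.000000, 0.900000) = 0.000000
  k2 = f(0.210000, 0.900000) = -0.098280
  y ← 0.900000 + (0.21/2)·(0.000000 + (-0.098280)) = 0.889681
y(0.21) ≈ 0.8897

0.8897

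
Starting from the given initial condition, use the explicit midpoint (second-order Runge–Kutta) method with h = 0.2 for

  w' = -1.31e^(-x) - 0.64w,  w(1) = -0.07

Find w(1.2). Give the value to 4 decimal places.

-0.1427

Midpoint: k1 = f(x_n, w_n); k2 = f(x_n + h/2, w_n + (h/2)·k1); w_{n+1} = w_n + h·k2.
x=1.000000, w=-0.070000:
  k1 = f(1.000000, -0.070000) = -0.437122
  k2 = f(1.100000, -0.113712) = -0.363285
  w ← -0.070000 + 0.2·(-0.363285) = -0.142657
w(1.2) ≈ -0.1427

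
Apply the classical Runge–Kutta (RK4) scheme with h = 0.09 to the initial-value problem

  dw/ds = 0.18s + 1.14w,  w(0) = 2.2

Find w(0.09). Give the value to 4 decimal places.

2.4385

RK4: k1 = f(s_n, w_n); k2 = f(s_n + h/2, w_n + (h/2)·k1); k3 = f(s_n + h/2, w_n + (h/2)·k2); k4 = f(s_n + h, w_n + h·k3); w_{n+1} = w_n + (h/6)·(k1 + 2k2 + 2k3 + k4).
s=0.000000, w=2.200000:
  k1 = f(0.000000, 2.200000) = 2.508000
  k2 = f(0.045000, 2.312860) = 2.644760
  k3 = f(0.045000, 2.319014) = 2.651776
  k4 = f(0.090000, 2.438660) = 2.796272
  w ← 2.200000 + (0.09/6)·(k1 + 2k2 + 2k3 + k4) = 2.438460
w(0.09) ≈ 2.4385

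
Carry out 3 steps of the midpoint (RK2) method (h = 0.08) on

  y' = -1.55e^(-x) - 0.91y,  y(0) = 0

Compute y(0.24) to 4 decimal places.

-0.2952

Midpoint: k1 = f(x_n, y_n); k2 = f(x_n + h/2, y_n + (h/2)·k1); y_{n+1} = y_n + h·k2.
x=0.000000, y=0.000000:
  k1 = f(0.000000, 0.000000) = -1.550000
  k2 = f(0.040000, -0.062000) = -1.432804
  y ← 0.000000 + 0.08·(-1.432804) = -0.114624
x=0.080000, y=-0.114624:
  k1 = f(0.080000, -0.114624) = -1.326522
  k2 = f(0.120000, -0.167685) = -1.222133
  y ← -0.114624 + 0.08·(-1.222133) = -0.212395
x=0.160000, y=-0.212395:
  k1 = f(0.160000, -0.212395) = -1.127543
  k2 = f(0.200000, -0.257497) = -1.034711
  y ← -0.212395 + 0.08·(-1.034711) = -0.295172
y(0.24) ≈ -0.2952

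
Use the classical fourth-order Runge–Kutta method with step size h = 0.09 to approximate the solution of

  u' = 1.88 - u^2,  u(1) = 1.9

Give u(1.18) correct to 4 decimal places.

1.6714

RK4: k1 = f(x_n, u_n); k2 = f(x_n + h/2, u_n + (h/2)·k1); k3 = f(x_n + h/2, u_n + (h/2)·k2); k4 = f(x_n + h, u_n + h·k3); u_{n+1} = u_n + (h/6)·(k1 + 2k2 + 2k3 + k4).
x=1.000000, u=1.900000:
  k1 = f(1.000000, 1.900000) = -1.730000
  k2 = f(1.045000, 1.822150) = -1.440231
  k3 = f(1.045000, 1.835190) = -1.487921
  k4 = f(1.090000, 1.766087) = -1.239064
  u ← 1.900000 + (0.09/6)·(k1 + 2k2 + 2k3 + k4) = 1.767619
x=1.090000, u=1.767619:
  k1 = f(1.090000, 1.767619) = -1.244479
  k2 = f(1.135000, 1.711618) = -1.049636
  k3 = f(1.135000, 1.720386) = -1.079728
  k4 = f(1.180000, 1.670444) = -0.910383
  u ← 1.767619 + (0.09/6)·(k1 + 2k2 + 2k3 + k4) = 1.671416
u(1.18) ≈ 1.6714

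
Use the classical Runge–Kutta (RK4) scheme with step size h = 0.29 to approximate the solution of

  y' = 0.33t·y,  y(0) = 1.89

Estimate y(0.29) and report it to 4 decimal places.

RK4: k1 = f(t_n, y_n); k2 = f(t_n + h/2, y_n + (h/2)·k1); k3 = f(t_n + h/2, y_n + (h/2)·k2); k4 = f(t_n + h, y_n + h·k3); y_{n+1} = y_n + (h/6)·(k1 + 2k2 + 2k3 + k4).
t=0.000000, y=1.890000:
  k1 = f(0.000000, 1.890000) = 0.000000
  k2 = f(0.145000, 1.890000) = 0.090436
  k3 = f(0.145000, 1.903113) = 0.091064
  k4 = f(0.290000, 1.916409) = 0.183400
  y ← 1.890000 + (0.29/6)·(k1 + 2k2 + 2k3 + k4) = 1.916409
y(0.29) ≈ 1.9164

1.9164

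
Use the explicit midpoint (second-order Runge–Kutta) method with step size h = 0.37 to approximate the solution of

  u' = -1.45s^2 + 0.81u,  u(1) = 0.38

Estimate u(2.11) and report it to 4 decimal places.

Midpoint: k1 = f(s_n, u_n); k2 = f(s_n + h/2, u_n + (h/2)·k1); u_{n+1} = u_n + h·k2.
s=1.000000, u=0.380000:
  k1 = f(1.000000, 0.380000) = -1.142200
  k2 = f(1.185000, 0.168693) = -1.899485
  u ← 0.380000 + 0.37·(-1.899485) = -0.322809
s=1.370000, u=-0.322809:
  k1 = f(1.370000, -0.322809) = -2.982981
  k2 = f(1.555000, -0.874661) = -4.214612
  u ← -0.322809 + 0.37·(-4.214612) = -1.882216
s=1.740000, u=-1.882216:
  k1 = f(1.740000, -1.882216) = -5.914615
  k2 = f(1.925000, -2.976419) = -7.784056
  u ← -1.882216 + 0.37·(-7.784056) = -4.762316
u(2.11) ≈ -4.7623

-4.7623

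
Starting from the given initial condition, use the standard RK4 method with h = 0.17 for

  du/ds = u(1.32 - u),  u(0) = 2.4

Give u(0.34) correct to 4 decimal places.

RK4: k1 = f(s_n, u_n); k2 = f(s_n + h/2, u_n + (h/2)·k1); k3 = f(s_n + h/2, u_n + (h/2)·k2); k4 = f(s_n + h, u_n + h·k3); u_{n+1} = u_n + (h/6)·(k1 + 2k2 + 2k3 + k4).
s=0.000000, u=2.400000:
  k1 = f(0.000000, 2.400000) = -2.592000
  k2 = f(0.085000, 2.179680) = -1.873827
  k3 = f(0.085000, 2.240725) = -2.063091
  k4 = f(0.170000, 2.049275) = -1.494484
  u ← 2.400000 + (0.17/6)·(k1 + 2k2 + 2k3 + k4) = 2.061124
s=0.170000, u=2.061124:
  k1 = f(0.170000, 2.061124) = -1.527549
  k2 = f(0.255000, 1.931283) = -1.180559
  k3 = f(0.255000, 1.960777) = -1.256420
  k4 = f(0.340000, 1.847533) = -0.974634
  u ← 2.061124 + (0.17/6)·(k1 + 2k2 + 2k3 + k4) = 1.852134
u(0.34) ≈ 1.8521

1.8521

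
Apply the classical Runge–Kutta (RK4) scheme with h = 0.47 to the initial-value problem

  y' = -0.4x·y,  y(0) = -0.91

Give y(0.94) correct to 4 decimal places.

-0.7626

RK4: k1 = f(x_n, y_n); k2 = f(x_n + h/2, y_n + (h/2)·k1); k3 = f(x_n + h/2, y_n + (h/2)·k2); k4 = f(x_n + h, y_n + h·k3); y_{n+1} = y_n + (h/6)·(k1 + 2k2 + 2k3 + k4).
x=0.000000, y=-0.910000:
  k1 = f(0.000000, -0.910000) = 0.000000
  k2 = f(0.235000, -0.910000) = 0.085540
  k3 = f(0.235000, -0.889898) = 0.083650
  k4 = f(0.470000, -0.870684) = 0.163689
  y ← -0.910000 + (0.47/6)·(k1 + 2k2 + 2k3 + k4) = -0.870671
x=0.470000, y=-0.870671:
  k1 = f(0.470000, -0.870671) = 0.163686
  k2 = f(0.705000, -0.832205) = 0.234682
  k3 = f(0.705000, -0.815521) = 0.229977
  k4 = f(0.940000, -0.762582) = 0.286731
  y ← -0.870671 + (0.47/6)·(k1 + 2k2 + 2k3 + k4) = -0.762592
y(0.94) ≈ -0.7626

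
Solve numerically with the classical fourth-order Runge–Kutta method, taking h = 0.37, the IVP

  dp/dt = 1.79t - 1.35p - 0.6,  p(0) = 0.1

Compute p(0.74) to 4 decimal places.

0.1172

RK4: k1 = f(t_n, p_n); k2 = f(t_n + h/2, p_n + (h/2)·k1); k3 = f(t_n + h/2, p_n + (h/2)·k2); k4 = f(t_n + h, p_n + h·k3); p_{n+1} = p_n + (h/6)·(k1 + 2k2 + 2k3 + k4).
t=0.000000, p=0.100000:
  k1 = f(0.000000, 0.100000) = -0.735000
  k2 = f(0.185000, -0.035975) = -0.220284
  k3 = f(0.185000, 0.059248) = -0.348834
  k4 = f(0.370000, -0.029069) = 0.101543
  p ← 0.100000 + (0.37/6)·(k1 + 2k2 + 2k3 + k4) = -0.009254
t=0.370000, p=-0.009254:
  k1 = f(0.370000, -0.009254) = 0.074793
  k2 = f(0.555000, 0.004582) = 0.387264
  k3 = f(0.555000, 0.062389) = 0.309224
  k4 = f(0.740000, 0.105159) = 0.582636
  p ← -0.009254 + (0.37/6)·(k1 + 2k2 + 2k3 + k4) = 0.117187
p(0.74) ≈ 0.1172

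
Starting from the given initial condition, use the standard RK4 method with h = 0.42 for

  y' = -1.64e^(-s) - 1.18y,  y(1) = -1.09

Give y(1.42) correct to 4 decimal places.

RK4: k1 = f(s_n, y_n); k2 = f(s_n + h/2, y_n + (h/2)·k1); k3 = f(s_n + h/2, y_n + (h/2)·k2); k4 = f(s_n + h, y_n + h·k3); y_{n+1} = y_n + (h/6)·(k1 + 2k2 + 2k3 + k4).
s=1.000000, y=-1.090000:
  k1 = f(1.000000, -1.090000) = 0.682878
  k2 = f(1.210000, -0.946596) = 0.627939
  k3 = f(1.210000, -0.958133) = 0.641553
  k4 = f(1.420000, -0.820548) = 0.571835
  y ← -1.090000 + (0.42/6)·(k1 + 2k2 + 2k3 + k4) = -0.824441
y(1.42) ≈ -0.8244

-0.8244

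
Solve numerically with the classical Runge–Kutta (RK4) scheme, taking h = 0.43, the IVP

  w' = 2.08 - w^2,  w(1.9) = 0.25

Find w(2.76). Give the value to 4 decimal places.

1.2756

RK4: k1 = f(t_n, w_n); k2 = f(t_n + h/2, w_n + (h/2)·k1); k3 = f(t_n + h/2, w_n + (h/2)·k2); k4 = f(t_n + h, w_n + h·k3); w_{n+1} = w_n + (h/6)·(k1 + 2k2 + 2k3 + k4).
t=1.900000, w=0.250000:
  k1 = f(1.900000, 0.250000) = 2.017500
  k2 = f(2.115000, 0.683763) = 1.612469
  k3 = f(2.115000, 0.596681) = 1.723972
  k4 = f(2.330000, 0.991308) = 1.097309
  w ← 0.250000 + (0.43/6)·(k1 + 2k2 + 2k3 + k4) = 0.951451
t=2.330000, w=0.951451:
  k1 = f(2.330000, 0.951451) = 1.174741
  k2 = f(2.545000, 1.204020) = 0.630335
  k3 = f(2.545000, 1.086973) = 0.898489
  k4 = f(2.760000, 1.337802) = 0.290287
  w ← 0.951451 + (0.43/6)·(k1 + 2k2 + 2k3 + k4) = 1.275576
w(2.76) ≈ 1.2756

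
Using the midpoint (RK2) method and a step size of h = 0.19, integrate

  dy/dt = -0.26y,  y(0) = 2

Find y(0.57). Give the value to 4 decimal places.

Midpoint: k1 = f(t_n, y_n); k2 = f(t_n + h/2, y_n + (h/2)·k1); y_{n+1} = y_n + h·k2.
t=0.000000, y=2.000000:
  k1 = f(0.000000, 2.000000) = -0.520000
  k2 = f(0.095000, 1.950600) = -0.507156
  y ← 2.000000 + 0.19·(-0.507156) = 1.903640
t=0.190000, y=1.903640:
  k1 = f(0.190000, 1.903640) = -0.494946
  k2 = f(0.285000, 1.856620) = -0.482721
  y ← 1.903640 + 0.19·(-0.482721) = 1.811923
t=0.380000, y=1.811923:
  k1 = f(0.380000, 1.811923) = -0.471100
  k2 = f(0.475000, 1.767169) = -0.459464
  y ← 1.811923 + 0.19·(-0.459464) = 1.724625
y(0.57) ≈ 1.7246

1.7246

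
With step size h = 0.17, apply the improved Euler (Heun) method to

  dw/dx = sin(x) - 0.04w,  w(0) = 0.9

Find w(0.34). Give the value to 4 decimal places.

0.9448

Heun: k1 = f(x_n, w_n); k2 = f(x_n + h, w_n + h·k1); w_{n+1} = w_n + (h/2)·(k1 + k2).
x=0.000000, w=0.900000:
  k1 = f(0.000000, 0.900000) = -0.036000
  k2 = f(0.170000, 0.893880) = 0.133427
  w ← 0.900000 + (0.17/2)·(-0.036000 + 0.133427) = 0.908281
x=0.170000, w=0.908281:
  k1 = f(0.170000, 0.908281) = 0.132851
  k2 = f(0.340000, 0.930866) = 0.296252
  w ← 0.908281 + (0.17/2)·(0.132851 + 0.296252) = 0.944755
w(0.34) ≈ 0.9448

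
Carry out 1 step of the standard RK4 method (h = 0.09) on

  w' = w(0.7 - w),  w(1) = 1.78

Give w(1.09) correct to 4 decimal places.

RK4: k1 = f(s_n, w_n); k2 = f(s_n + h/2, w_n + (h/2)·k1); k3 = f(s_n + h/2, w_n + (h/2)·k2); k4 = f(s_n + h, w_n + h·k3); w_{n+1} = w_n + (h/6)·(k1 + 2k2 + 2k3 + k4).
s=1.000000, w=1.780000:
  k1 = f(1.000000, 1.780000) = -1.922400
  k2 = f(1.045000, 1.693492) = -1.682471
  k3 = f(1.045000, 1.704289) = -1.711598
  k4 = f(1.090000, 1.625956) = -1.505564
  w ← 1.780000 + (0.09/6)·(k1 + 2k2 + 2k3 + k4) = 1.626758
w(1.09) ≈ 1.6268

1.6268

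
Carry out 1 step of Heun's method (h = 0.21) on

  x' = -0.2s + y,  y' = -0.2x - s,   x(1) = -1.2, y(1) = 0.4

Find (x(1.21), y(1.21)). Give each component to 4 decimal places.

Heun on (x,y): k1 = f(s_n, state_n); k2 = f(s_n + h, state_n + h·k1); state_{n+1} = state_n + (h/2)·(k1 + k2).
1.000000: (-1.200000, 0.400000)
  k1 = (0.200000, -0.760000)
  predictor → (-1.158000, 0.240400)
  k2 = (-0.001600, -0.978400)
  → (-1.179168, 0.217468)
(x(1.21), y(1.21)) ≈ (-1.1792, 0.2175)

-1.1792, 0.2175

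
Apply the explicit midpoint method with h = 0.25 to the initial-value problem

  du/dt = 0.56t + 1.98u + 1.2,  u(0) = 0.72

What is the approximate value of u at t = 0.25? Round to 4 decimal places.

Midpoint: k1 = f(t_n, u_n); k2 = f(t_n + h/2, u_n + (h/2)·k1); u_{n+1} = u_n + h·k2.
t=0.000000, u=0.720000:
  k1 = f(0.000000, 0.720000) = 2.625600
  k2 = f(0.125000, 1.048200) = 3.345436
  u ← 0.720000 + 0.25·3.345436 = 1.556359
u(0.25) ≈ 1.5564

1.5564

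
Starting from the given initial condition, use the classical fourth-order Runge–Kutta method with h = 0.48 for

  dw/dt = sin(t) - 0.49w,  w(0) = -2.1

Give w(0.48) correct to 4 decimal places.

RK4: k1 = f(t_n, w_n); k2 = f(t_n + h/2, w_n + (h/2)·k1); k3 = f(t_n + h/2, w_n + (h/2)·k2); k4 = f(t_n + h, w_n + h·k3); w_{n+1} = w_n + (h/6)·(k1 + 2k2 + 2k3 + k4).
t=0.000000, w=-2.100000:
  k1 = f(0.000000, -2.100000) = 1.029000
  k2 = f(0.240000, -1.853040) = 1.145692
  k3 = f(0.240000, -1.825034) = 1.131969
  k4 = f(0.480000, -1.556655) = 1.224540
  w ← -2.100000 + (0.48/6)·(k1 + 2k2 + 2k3 + k4) = -1.555291
w(0.48) ≈ -1.5553

-1.5553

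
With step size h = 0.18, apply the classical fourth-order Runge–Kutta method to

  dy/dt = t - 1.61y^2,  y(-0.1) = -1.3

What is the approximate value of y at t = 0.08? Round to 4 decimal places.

-2.0912

RK4: k1 = f(t_n, y_n); k2 = f(t_n + h/2, y_n + (h/2)·k1); k3 = f(t_n + h/2, y_n + (h/2)·k2); k4 = f(t_n + h, y_n + h·k3); y_{n+1} = y_n + (h/6)·(k1 + 2k2 + 2k3 + k4).
t=-0.100000, y=-1.300000:
  k1 = f(-0.100000, -1.300000) = -2.820900
  k2 = f(-0.010000, -1.553881) = -3.897419
  k3 = f(-0.010000, -1.650768) = -4.397305
  k4 = f(0.080000, -2.091515) = -6.962840
  y ← -1.300000 + (0.18/6)·(k1 + 2k2 + 2k3 + k4) = -2.091196
y(0.08) ≈ -2.0912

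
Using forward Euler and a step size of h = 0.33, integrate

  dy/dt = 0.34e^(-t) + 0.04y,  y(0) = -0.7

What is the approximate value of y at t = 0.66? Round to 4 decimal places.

-0.5243

Euler: y_{n+1} = y_n + h·f(t_n, y_n).
t=0.000000, y=-0.700000: f=0.312000 → y ← -0.700000 + 0.33·0.312000 = -0.597040
t=0.330000, y=-0.597040: f=0.220552 → y ← -0.597040 + 0.33·0.220552 = -0.524258
y(0.66) ≈ -0.5243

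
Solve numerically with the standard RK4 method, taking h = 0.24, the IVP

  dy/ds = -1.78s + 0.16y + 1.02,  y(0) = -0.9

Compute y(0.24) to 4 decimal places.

RK4: k1 = f(s_n, y_n); k2 = f(s_n + h/2, y_n + (h/2)·k1); k3 = f(s_n + h/2, y_n + (h/2)·k2); k4 = f(s_n + h, y_n + h·k3); y_{n+1} = y_n + (h/6)·(k1 + 2k2 + 2k3 + k4).
s=0.000000, y=-0.900000:
  k1 = f(0.000000, -0.900000) = 0.876000
  k2 = f(0.120000, -0.794880) = 0.679219
  k3 = f(0.120000, -0.818494) = 0.675441
  k4 = f(0.240000, -0.737894) = 0.474737
  y ← -0.900000 + (0.24/6)·(k1 + 2k2 + 2k3 + k4) = -0.737598
y(0.24) ≈ -0.7376

-0.7376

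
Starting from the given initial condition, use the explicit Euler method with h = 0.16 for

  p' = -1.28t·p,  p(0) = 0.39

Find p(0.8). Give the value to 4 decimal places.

0.2762

Euler: p_{n+1} = p_n + h·f(t_n, p_n).
t=0.000000, p=0.390000: f=0.000000 → p ← 0.390000 + 0.16·0.000000 = 0.390000
t=0.160000, p=0.390000: f=-0.079872 → p ← 0.390000 + 0.16·(-0.079872) = 0.377220
t=0.320000, p=0.377220: f=-0.154510 → p ← 0.377220 + 0.16·(-0.154510) = 0.352499
t=0.480000, p=0.352499: f=-0.216575 → p ← 0.352499 + 0.16·(-0.216575) = 0.317847
t=0.640000, p=0.317847: f=-0.260380 → p ← 0.317847 + 0.16·(-0.260380) = 0.276186
p(0.8) ≈ 0.2762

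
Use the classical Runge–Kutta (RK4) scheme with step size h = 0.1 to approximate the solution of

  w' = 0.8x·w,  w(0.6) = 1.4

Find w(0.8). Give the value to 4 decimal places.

RK4: k1 = f(x_n, w_n); k2 = f(x_n + h/2, w_n + (h/2)·k1); k3 = f(x_n + h/2, w_n + (h/2)·k2); k4 = f(x_n + h, w_n + h·k3); w_{n+1} = w_n + (h/6)·(k1 + 2k2 + 2k3 + k4).
x=0.600000, w=1.400000:
  k1 = f(0.600000, 1.400000) = 0.672000
  k2 = f(0.650000, 1.433600) = 0.745472
  k3 = f(0.650000, 1.437274) = 0.747382
  k4 = f(0.700000, 1.474738) = 0.825853
  w ← 1.400000 + (0.1/6)·(k1 + 2k2 + 2k3 + k4) = 1.474726
x=0.700000, w=1.474726:
  k1 = f(0.700000, 1.474726) = 0.825847
  k2 = f(0.750000, 1.516018) = 0.909611
  k3 = f(0.750000, 1.520207) = 0.912124
  k4 = f(0.800000, 1.565938) = 1.002201
  w ← 1.474726 + (0.1/6)·(k1 + 2k2 + 2k3 + k4) = 1.565918
w(0.8) ≈ 1.5659

1.5659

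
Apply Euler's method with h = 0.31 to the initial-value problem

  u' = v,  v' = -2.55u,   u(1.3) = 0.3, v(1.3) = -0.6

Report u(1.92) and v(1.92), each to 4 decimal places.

Euler on (u,v): u_{n+1} = u_n + h·u', v_{n+1} = v_n + h·v'.
1.300000: (0.300000, -0.600000); f=(-0.600000, -0.765000) → (0.114000, -0.837150)
1.610000: (0.114000, -0.837150); f=(-0.837150, -0.290700) → (-0.145516, -0.927267)
(u(1.92), v(1.92)) ≈ (-0.1455, -0.9273)

-0.1455, -0.9273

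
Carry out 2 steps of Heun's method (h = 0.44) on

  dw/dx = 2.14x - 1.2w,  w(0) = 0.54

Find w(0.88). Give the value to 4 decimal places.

0.8406

Heun: k1 = f(x_n, w_n); k2 = f(x_n + h, w_n + h·k1); w_{n+1} = w_n + (h/2)·(k1 + k2).
x=0.000000, w=0.540000:
  k1 = f(0.000000, 0.540000) = -0.648000
  k2 = f(0.440000, 0.254880) = 0.635744
  w ← 0.540000 + (0.44/2)·(-0.648000 + 0.635744) = 0.537304
x=0.440000, w=0.537304:
  k1 = f(0.440000, 0.537304) = 0.296836
  k2 = f(0.880000, 0.667911) = 1.081706
  w ← 0.537304 + (0.44/2)·(0.296836 + 1.081706) = 0.840583
w(0.88) ≈ 0.8406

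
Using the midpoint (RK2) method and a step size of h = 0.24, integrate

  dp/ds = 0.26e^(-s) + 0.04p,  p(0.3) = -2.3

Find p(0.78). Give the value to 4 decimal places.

Midpoint: k1 = f(s_n, p_n); k2 = f(s_n + h/2, p_n + (h/2)·k1); p_{n+1} = p_n + h·k2.
s=0.300000, p=-2.300000:
  k1 = f(0.300000, -2.300000) = 0.100613
  k2 = f(0.420000, -2.287926) = 0.079315
  p ← -2.300000 + 0.24·0.079315 = -2.280964
s=0.540000, p=-2.280964:
  k1 = f(0.540000, -2.280964) = 0.060276
  k2 = f(0.660000, -2.273731) = 0.043432
  p ← -2.280964 + 0.24·0.043432 = -2.270541
p(0.78) ≈ -2.2705

-2.2705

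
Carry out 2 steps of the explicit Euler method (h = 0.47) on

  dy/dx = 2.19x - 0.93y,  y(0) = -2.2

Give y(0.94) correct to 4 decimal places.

Euler: y_{n+1} = y_n + h·f(x_n, y_n).
x=0.000000, y=-2.200000: f=2.046000 → y ← -2.200000 + 0.47·2.046000 = -1.238380
x=0.470000, y=-1.238380: f=2.180993 → y ← -1.238380 + 0.47·2.180993 = -0.213313
y(0.94) ≈ -0.2133

-0.2133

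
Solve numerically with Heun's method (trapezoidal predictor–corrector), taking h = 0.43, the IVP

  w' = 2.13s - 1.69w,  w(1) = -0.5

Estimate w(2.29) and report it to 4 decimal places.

Heun: k1 = f(s_n, w_n); k2 = f(s_n + h, w_n + h·k1); w_{n+1} = w_n + (h/2)·(k1 + k2).
s=1.000000, w=-0.500000:
  k1 = f(1.000000, -0.500000) = 2.975000
  k2 = f(1.430000, 0.779250) = 1.728967
  w ← -0.500000 + (0.43/2)·(2.975000 + 1.728967) = 0.511353
s=1.430000, w=0.511353:
  k1 = f(1.430000, 0.511353) = 2.181713
  k2 = f(1.860000, 1.449490) = 1.512162
  w ← 0.511353 + (0.43/2)·(2.181713 + 1.512162) = 1.305536
s=1.860000, w=1.305536:
  k1 = f(1.860000, 1.305536) = 1.755444
  k2 = f(2.290000, 2.060377) = 1.395663
  w ← 1.305536 + (0.43/2)·(1.755444 + 1.395663) = 1.983024
w(2.29) ≈ 1.9830

1.9830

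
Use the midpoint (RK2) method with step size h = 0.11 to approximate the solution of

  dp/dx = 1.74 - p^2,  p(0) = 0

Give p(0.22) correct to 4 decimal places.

Midpoint: k1 = f(x_n, p_n); k2 = f(x_n + h/2, p_n + (h/2)·k1); p_{n+1} = p_n + h·k2.
x=0.000000, p=0.000000:
  k1 = f(0.000000, 0.000000) = 1.740000
  k2 = f(0.055000, 0.095700) = 1.730842
  p ← 0.000000 + 0.11·1.730842 = 0.190393
x=0.110000, p=0.190393:
  k1 = f(0.110000, 0.190393) = 1.703751
  k2 = f(0.165000, 0.284099) = 1.659288
  p ← 0.190393 + 0.11·1.659288 = 0.372914
p(0.22) ≈ 0.3729

0.3729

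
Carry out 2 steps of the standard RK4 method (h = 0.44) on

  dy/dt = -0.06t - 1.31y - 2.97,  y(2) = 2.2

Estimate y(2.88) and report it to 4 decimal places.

RK4: k1 = f(t_n, y_n); k2 = f(t_n + h/2, y_n + (h/2)·k1); k3 = f(t_n + h/2, y_n + (h/2)·k2); k4 = f(t_n + h, y_n + h·k3); y_{n+1} = y_n + (h/6)·(k1 + 2k2 + 2k3 + k4).
t=2.000000, y=2.200000:
  k1 = f(2.000000, 2.200000) = -5.972000
  k2 = f(2.220000, 0.886160) = -4.264070
  k3 = f(2.220000, 1.261905) = -4.756295
  k4 = f(2.440000, 0.107230) = -3.256871
  y ← 2.200000 + (0.44/6)·(k1 + 2k2 + 2k3 + k4) = 0.200229
t=2.440000, y=0.200229:
  k1 = f(2.440000, 0.200229) = -3.378700
  k2 = f(2.660000, -0.543085) = -2.418159
  k3 = f(2.660000, -0.331766) = -2.694987
  k4 = f(2.880000, -0.985565) = -1.851710
  y ← 0.200229 + (0.44/6)·(k1 + 2k2 + 2k3 + k4) = -0.933262
y(2.88) ≈ -0.9333

-0.9333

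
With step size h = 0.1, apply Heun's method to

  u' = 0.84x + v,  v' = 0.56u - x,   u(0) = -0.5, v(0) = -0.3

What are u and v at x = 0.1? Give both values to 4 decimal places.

-0.5272, -0.3338

Heun on (u,v): k1 = f(x_n, state_n); k2 = f(x_n + h, state_n + h·k1); state_{n+1} = state_n + (h/2)·(k1 + k2).
0.000000: (-0.500000, -0.300000)
  k1 = (-0.300000, -0.280000)
  predictor → (-0.530000, -0.328000)
  k2 = (-0.244000, -0.396800)
  → (-0.527200, -0.333840)
(u(0.1), v(0.1)) ≈ (-0.5272, -0.3338)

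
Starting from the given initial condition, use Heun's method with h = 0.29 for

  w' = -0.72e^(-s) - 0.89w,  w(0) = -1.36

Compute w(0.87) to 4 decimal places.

Heun: k1 = f(s_n, w_n); k2 = f(s_n + h, w_n + h·k1); w_{n+1} = w_n + (h/2)·(k1 + k2).
s=0.000000, w=-1.360000:
  k1 = f(0.000000, -1.360000) = 0.490400
  k2 = f(0.290000, -1.217784) = 0.545078
  w ← -1.360000 + (0.29/2)·(0.490400 + 0.545078) = -1.209856
s=0.290000, w=-1.209856:
  k1 = f(0.290000, -1.209856) = 0.538022
  k2 = f(0.580000, -1.053829) = 0.534781
  w ← -1.209856 + (0.29/2)·(0.538022 + 0.534781) = -1.054299
s=0.580000, w=-1.054299:
  k1 = f(0.580000, -1.054299) = 0.535199
  k2 = f(0.870000, -0.899091) = 0.498546
  w ← -1.054299 + (0.29/2)·(0.535199 + 0.498546) = -0.904406
w(0.87) ≈ -0.9044

-0.9044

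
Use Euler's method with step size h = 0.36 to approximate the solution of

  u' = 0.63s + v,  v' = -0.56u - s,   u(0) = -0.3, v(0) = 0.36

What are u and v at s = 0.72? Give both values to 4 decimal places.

Euler on (u,v): u_{n+1} = u_n + h·u', v_{n+1} = v_n + h·v'.
0.000000: (-0.300000, 0.360000); f=(0.360000, 0.168000) → (-0.170400, 0.420480)
0.360000: (-0.170400, 0.420480); f=(0.647280, -0.264576) → (0.062621, 0.325233)
(u(0.72), v(0.72)) ≈ (0.0626, 0.3252)

0.0626, 0.3252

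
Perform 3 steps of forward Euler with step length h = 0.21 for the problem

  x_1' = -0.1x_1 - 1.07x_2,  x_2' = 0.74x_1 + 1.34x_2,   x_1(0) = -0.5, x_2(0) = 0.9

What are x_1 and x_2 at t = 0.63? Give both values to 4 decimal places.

Euler on (x_1,x_2): x_1_{n+1} = x_1_n + h·x_1', x_2_{n+1} = x_2_n + h·x_2'.
0.000000: (-0.500000, 0.900000); f=(-0.913000, 0.836000) → (-0.691730, 1.075560)
0.210000: (-0.691730, 1.075560); f=(-1.081676, 0.929370) → (-0.918882, 1.270728)
0.420000: (-0.918882, 1.270728); f=(-1.267790, 1.022802) → (-1.185118, 1.485516)
(x_1(0.63), x_2(0.63)) ≈ (-1.1851, 1.4855)

-1.1851, 1.4855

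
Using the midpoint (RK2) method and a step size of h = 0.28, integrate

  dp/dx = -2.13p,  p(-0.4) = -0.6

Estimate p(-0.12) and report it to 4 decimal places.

Midpoint: k1 = f(x_n, p_n); k2 = f(x_n + h/2, p_n + (h/2)·k1); p_{n+1} = p_n + h·k2.
x=-0.400000, p=-0.600000:
  k1 = f(-0.400000, -0.600000) = 1.278000
  k2 = f(-0.260000, -0.421080) = 0.896900
  p ← -0.600000 + 0.28·0.896900 = -0.348868
p(-0.12) ≈ -0.3489

-0.3489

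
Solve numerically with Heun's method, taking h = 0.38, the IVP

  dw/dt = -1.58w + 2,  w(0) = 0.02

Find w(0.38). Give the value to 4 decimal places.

0.5434

Heun: k1 = f(t_n, w_n); k2 = f(t_n + h, w_n + h·k1); w_{n+1} = w_n + (h/2)·(k1 + k2).
t=0.000000, w=0.020000:
  k1 = f(0.000000, 0.020000) = 1.968400
  k2 = f(0.380000, 0.767992) = 0.786573
  w ← 0.020000 + (0.38/2)·(1.968400 + 0.786573) = 0.543445
w(0.38) ≈ 0.5434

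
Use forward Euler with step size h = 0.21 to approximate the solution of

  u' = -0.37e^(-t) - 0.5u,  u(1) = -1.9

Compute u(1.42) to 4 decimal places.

-1.5707

Euler: u_{n+1} = u_n + h·f(t_n, u_n).
t=1.000000, u=-1.900000: f=0.813885 → u ← -1.900000 + 0.21·0.813885 = -1.729084
t=1.210000, u=-1.729084: f=0.754209 → u ← -1.729084 + 0.21·0.754209 = -1.570700
u(1.42) ≈ -1.5707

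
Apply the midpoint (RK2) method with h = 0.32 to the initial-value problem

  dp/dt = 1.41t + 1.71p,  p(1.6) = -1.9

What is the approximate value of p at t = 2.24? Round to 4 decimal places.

-2.6129

Midpoint: k1 = f(t_n, p_n); k2 = f(t_n + h/2, p_n + (h/2)·k1); p_{n+1} = p_n + h·k2.
t=1.600000, p=-1.900000:
  k1 = f(1.600000, -1.900000) = -0.993000
  k2 = f(1.760000, -2.058880) = -1.039085
  p ← -1.900000 + 0.32·(-1.039085) = -2.232507
t=1.920000, p=-2.232507:
  k1 = f(1.920000, -2.232507) = -1.110387
  k2 = f(2.080000, -2.410169) = -1.188589
  p ← -2.232507 + 0.32·(-1.188589) = -2.612856
p(2.24) ≈ -2.6129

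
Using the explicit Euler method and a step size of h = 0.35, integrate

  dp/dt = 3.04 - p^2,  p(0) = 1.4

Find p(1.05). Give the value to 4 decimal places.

Euler: p_{n+1} = p_n + h·f(t_n, p_n).
t=0.000000, p=1.400000: f=1.080000 → p ← 1.400000 + 0.35·1.080000 = 1.778000
t=0.350000, p=1.778000: f=-0.121284 → p ← 1.778000 + 0.35·(-0.121284) = 1.735551
t=0.700000, p=1.735551: f=0.027864 → p ← 1.735551 + 0.35·0.027864 = 1.745303
p(1.05) ≈ 1.7453

1.7453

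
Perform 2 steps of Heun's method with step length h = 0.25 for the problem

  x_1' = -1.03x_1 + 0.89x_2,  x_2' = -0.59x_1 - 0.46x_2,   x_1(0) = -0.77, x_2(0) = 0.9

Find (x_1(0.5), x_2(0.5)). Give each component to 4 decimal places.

Heun on (x_1,x_2): k1 = f(x_n, state_n); k2 = f(x_n + h, state_n + h·k1); state_{n+1} = state_n + (h/2)·(k1 + k2).
0.000000: (-0.770000, 0.900000)
  k1 = (1.594100, 0.040300)
  predictor → (-0.371475, 0.910075)
  k2 = (1.192586, -0.199464)
  → (-0.421664, 0.880104)
0.250000: (-0.421664, 0.880104)
  k1 = (1.217607, -0.156066)
  predictor → (-0.117262, 0.841088)
  k2 = (0.869349, -0.317716)
  → (-0.160795, 0.820882)
(x_1(0.5), x_2(0.5)) ≈ (-0.1608, 0.8209)

-0.1608, 0.8209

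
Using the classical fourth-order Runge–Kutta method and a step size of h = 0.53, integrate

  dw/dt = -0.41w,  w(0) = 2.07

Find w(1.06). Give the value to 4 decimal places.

1.3404

RK4: k1 = f(t_n, w_n); k2 = f(t_n + h/2, w_n + (h/2)·k1); k3 = f(t_n + h/2, w_n + (h/2)·k2); k4 = f(t_n + h, w_n + h·k3); w_{n+1} = w_n + (h/6)·(k1 + 2k2 + 2k3 + k4).
t=0.000000, w=2.070000:
  k1 = f(0.000000, 2.070000) = -0.848700
  k2 = f(0.265000, 1.845094) = -0.756489
  k3 = f(0.265000, 1.869530) = -0.766507
  k4 = f(0.530000, 1.663751) = -0.682138
  w ← 2.070000 + (0.53/6)·(k1 + 2k2 + 2k3 + k4) = 1.665713
t=0.530000, w=1.665713:
  k1 = f(0.530000, 1.665713) = -0.682942
  k2 = f(0.795000, 1.484734) = -0.608741
  k3 = f(0.795000, 1.504397) = -0.616803
  k4 = f(1.060000, 1.338808) = -0.548911
  w ← 1.665713 + (0.53/6)·(k1 + 2k2 + 2k3 + k4) = 1.340387
w(1.06) ≈ 1.3404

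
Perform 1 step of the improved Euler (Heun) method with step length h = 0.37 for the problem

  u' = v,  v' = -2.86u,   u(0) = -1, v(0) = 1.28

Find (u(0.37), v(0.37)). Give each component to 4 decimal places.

Heun on (u,v): k1 = f(x_n, state_n); k2 = f(x_n + h, state_n + h·k1); state_{n+1} = state_n + (h/2)·(k1 + k2).
0.000000: (-1.000000, 1.280000)
  k1 = (1.280000, 2.860000)
  predictor → (-0.526400, 2.338200)
  k2 = (2.338200, 1.505504)
  → (-0.330633, 2.087618)
(u(0.37), v(0.37)) ≈ (-0.3306, 2.0876)

-0.3306, 2.0876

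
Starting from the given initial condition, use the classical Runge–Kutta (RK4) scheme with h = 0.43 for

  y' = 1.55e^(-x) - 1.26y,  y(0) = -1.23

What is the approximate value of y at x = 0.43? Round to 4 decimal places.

-0.3064

RK4: k1 = f(x_n, y_n); k2 = f(x_n + h/2, y_n + (h/2)·k1); k3 = f(x_n + h/2, y_n + (h/2)·k2); k4 = f(x_n + h, y_n + h·k3); y_{n+1} = y_n + (h/6)·(k1 + 2k2 + 2k3 + k4).
x=0.000000, y=-1.230000:
  k1 = f(0.000000, -1.230000) = 3.099800
  k2 = f(0.215000, -0.563543) = 1.960203
  k3 = f(0.215000, -0.808556) = 2.268920
  k4 = f(0.430000, -0.254364) = 1.328788
  y ← -1.230000 + (0.43/6)·(k1 + 2k2 + 2k3 + k4) = -0.306443
y(0.43) ≈ -0.3064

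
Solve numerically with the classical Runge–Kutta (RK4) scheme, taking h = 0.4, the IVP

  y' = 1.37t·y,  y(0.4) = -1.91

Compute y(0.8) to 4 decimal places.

RK4: k1 = f(t_n, y_n); k2 = f(t_n + h/2, y_n + (h/2)·k1); k3 = f(t_n + h/2, y_n + (h/2)·k2); k4 = f(t_n + h, y_n + h·k3); y_{n+1} = y_n + (h/6)·(k1 + 2k2 + 2k3 + k4).
t=0.400000, y=-1.910000:
  k1 = f(0.400000, -1.910000) = -1.046680
  k2 = f(0.600000, -2.119336) = -1.742094
  k3 = f(0.600000, -2.258419) = -1.856420
  k4 = f(0.800000, -2.652568) = -2.907215
  y ← -1.910000 + (0.4/6)·(k1 + 2k2 + 2k3 + k4) = -2.653395
y(0.8) ≈ -2.6534

-2.6534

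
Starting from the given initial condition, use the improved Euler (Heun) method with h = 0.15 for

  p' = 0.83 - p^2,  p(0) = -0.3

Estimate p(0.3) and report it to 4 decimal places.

Heun: k1 = f(x_n, p_n); k2 = f(x_n + h, p_n + h·k1); p_{n+1} = p_n + (h/2)·(k1 + k2).
x=0.000000, p=-0.300000:
  k1 = f(0.000000, -0.300000) = 0.740000
  k2 = f(0.150000, -0.189000) = 0.794279
  p ← -0.300000 + (0.15/2)·(0.740000 + 0.794279) = -0.184929
x=0.150000, p=-0.184929:
  k1 = f(0.150000, -0.184929) = 0.795801
  k2 = f(0.300000, -0.065559) = 0.825702
  p ← -0.184929 + (0.15/2)·(0.795801 + 0.825702) = -0.063316
p(0.3) ≈ -0.0633

-0.0633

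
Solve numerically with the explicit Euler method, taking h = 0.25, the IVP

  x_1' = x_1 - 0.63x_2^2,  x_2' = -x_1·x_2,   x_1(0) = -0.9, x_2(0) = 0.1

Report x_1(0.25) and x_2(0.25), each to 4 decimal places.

-1.1266, 0.1225

Euler on (x_1,x_2): x_1_{n+1} = x_1_n + h·x_1', x_2_{n+1} = x_2_n + h·x_2'.
0.000000: (-0.900000, 0.100000); f=(-0.906300, 0.090000) → (-1.126575, 0.122500)
(x_1(0.25), x_2(0.25)) ≈ (-1.1266, 0.1225)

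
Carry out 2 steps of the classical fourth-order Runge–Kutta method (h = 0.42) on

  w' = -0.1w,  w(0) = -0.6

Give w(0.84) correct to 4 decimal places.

-0.5517

RK4: k1 = f(t_n, w_n); k2 = f(t_n + h/2, w_n + (h/2)·k1); k3 = f(t_n + h/2, w_n + (h/2)·k2); k4 = f(t_n + h, w_n + h·k3); w_{n+1} = w_n + (h/6)·(k1 + 2k2 + 2k3 + k4).
t=0.000000, w=-0.600000:
  k1 = f(0.000000, -0.600000) = 0.060000
  k2 = f(0.210000, -0.587400) = 0.058740
  k3 = f(0.210000, -0.587665) = 0.058766
  k4 = f(0.420000, -0.575318) = 0.057532
  w ← -0.600000 + (0.42/6)·(k1 + 2k2 + 2k3 + k4) = -0.575322
t=0.420000, w=-0.575322:
  k1 = f(0.420000, -0.575322) = 0.057532
  k2 = f(0.630000, -0.563240) = 0.056324
  k3 = f(0.630000, -0.563494) = 0.056349
  k4 = f(0.840000, -0.551655) = 0.055166
  w ← -0.575322 + (0.42/6)·(k1 + 2k2 + 2k3 + k4) = -0.551659
w(0.84) ≈ -0.5517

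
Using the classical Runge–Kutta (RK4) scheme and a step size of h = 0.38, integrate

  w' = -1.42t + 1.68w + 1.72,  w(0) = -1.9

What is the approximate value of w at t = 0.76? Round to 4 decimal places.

-4.8182

RK4: k1 = f(t_n, w_n); k2 = f(t_n + h/2, w_n + (h/2)·k1); k3 = f(t_n + h/2, w_n + (h/2)·k2); k4 = f(t_n + h, w_n + h·k3); w_{n+1} = w_n + (h/6)·(k1 + 2k2 + 2k3 + k4).
t=0.000000, w=-1.900000:
  k1 = f(0.000000, -1.900000) = -1.472000
  k2 = f(0.190000, -2.179680) = -2.211662
  k3 = f(0.190000, -2.320216) = -2.447763
  k4 = f(0.380000, -2.830150) = -3.574252
  w ← -1.900000 + (0.38/6)·(k1 + 2k2 + 2k3 + k4) = -2.809790
t=0.380000, w=-2.809790:
  k1 = f(0.380000, -2.809790) = -3.540047
  k2 = f(0.570000, -3.482399) = -4.939830
  k3 = f(0.570000, -3.748357) = -5.386640
  k4 = f(0.760000, -4.856713) = -7.518478
  w ← -2.809790 + (0.38/6)·(k1 + 2k2 + 2k3 + k4) = -4.818183
w(0.76) ≈ -4.8182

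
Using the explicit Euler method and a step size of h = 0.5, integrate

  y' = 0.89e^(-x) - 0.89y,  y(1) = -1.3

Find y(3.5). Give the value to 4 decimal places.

Euler: y_{n+1} = y_n + h·f(x_n, y_n).
x=1.000000, y=-1.300000: f=1.484413 → y ← -1.300000 + 0.5·1.484413 = -0.557794
x=1.500000, y=-0.557794: f=0.695022 → y ← -0.557794 + 0.5·0.695022 = -0.210283
x=2.000000, y=-0.210283: f=0.307600 → y ← -0.210283 + 0.5·0.307600 = -0.056483
x=2.500000, y=-0.056483: f=0.123325 → y ← -0.056483 + 0.5·0.123325 = 0.005180
x=3.000000, y=0.005180: f=0.039700 → y ← 0.005180 + 0.5·0.039700 = 0.025030
y(3.5) ≈ 0.0250

0.0250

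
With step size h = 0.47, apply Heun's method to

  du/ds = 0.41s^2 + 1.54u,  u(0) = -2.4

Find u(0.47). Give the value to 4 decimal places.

Heun: k1 = f(s_n, u_n); k2 = f(s_n + h, u_n + h·k1); u_{n+1} = u_n + (h/2)·(k1 + k2).
s=0.000000, u=-2.400000:
  k1 = f(0.000000, -2.400000) = -3.696000
  k2 = f(0.470000, -4.137120) = -6.280596
  u ← -2.400000 + (0.47/2)·(-3.696000 + (-6.280596)) = -4.744500
u(0.47) ≈ -4.7445

-4.7445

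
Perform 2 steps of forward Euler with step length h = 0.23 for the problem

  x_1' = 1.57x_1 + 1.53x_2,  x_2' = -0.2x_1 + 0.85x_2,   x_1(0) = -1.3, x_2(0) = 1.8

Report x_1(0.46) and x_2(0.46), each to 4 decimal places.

-0.7679, 2.6963

Euler on (x_1,x_2): x_1_{n+1} = x_1_n + h·x_1', x_2_{n+1} = x_2_n + h·x_2'.
0.000000: (-1.300000, 1.800000); f=(0.713000, 1.790000) → (-1.136010, 2.211700)
0.230000: (-1.136010, 2.211700); f=(1.600365, 2.107147) → (-0.767926, 2.696344)
(x_1(0.46), x_2(0.46)) ≈ (-0.7679, 2.6963)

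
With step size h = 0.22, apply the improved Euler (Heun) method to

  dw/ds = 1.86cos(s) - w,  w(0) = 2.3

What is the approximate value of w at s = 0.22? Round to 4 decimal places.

2.2089

Heun: k1 = f(s_n, w_n); k2 = f(s_n + h, w_n + h·k1); w_{n+1} = w_n + (h/2)·(k1 + k2).
s=0.000000, w=2.300000:
  k1 = f(0.000000, 2.300000) = -0.440000
  k2 = f(0.220000, 2.203200) = -0.388031
  w ← 2.300000 + (0.22/2)·(-0.440000 + (-0.388031)) = 2.208917
w(0.22) ≈ 2.2089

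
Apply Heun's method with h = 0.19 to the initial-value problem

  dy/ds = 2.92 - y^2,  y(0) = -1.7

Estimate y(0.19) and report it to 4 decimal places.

Heun: k1 = f(s_n, y_n); k2 = f(s_n + h, y_n + h·k1); y_{n+1} = y_n + (h/2)·(k1 + k2).
s=0.000000, y=-1.700000:
  k1 = f(0.000000, -1.700000) = 0.030000
  k2 = f(0.190000, -1.694300) = 0.049348
  y ← -1.700000 + (0.19/2)·(0.030000 + 0.049348) = -1.692462
y(0.19) ≈ -1.6925

-1.6925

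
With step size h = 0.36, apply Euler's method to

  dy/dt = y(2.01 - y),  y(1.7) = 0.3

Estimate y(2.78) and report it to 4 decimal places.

1.0912

Euler: y_{n+1} = y_n + h·f(t_n, y_n).
t=1.700000, y=0.300000: f=0.513000 → y ← 0.300000 + 0.36·0.513000 = 0.484680
t=2.060000, y=0.484680: f=0.739292 → y ← 0.484680 + 0.36·0.739292 = 0.750825
t=2.420000, y=0.750825: f=0.945420 → y ← 0.750825 + 0.36·0.945420 = 1.091176
y(2.78) ≈ 1.0912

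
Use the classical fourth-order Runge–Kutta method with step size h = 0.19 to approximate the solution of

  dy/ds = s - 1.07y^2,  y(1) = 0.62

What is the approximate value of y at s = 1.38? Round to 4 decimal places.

RK4: k1 = f(s_n, y_n); k2 = f(s_n + h/2, y_n + (h/2)·k1); k3 = f(s_n + h/2, y_n + (h/2)·k2); k4 = f(s_n + h, y_n + h·k3); y_{n+1} = y_n + (h/6)·(k1 + 2k2 + 2k3 + k4).
s=1.000000, y=0.620000:
  k1 = f(1.000000, 0.620000) = 0.588692
  k2 = f(1.095000, 0.675926) = 0.606143
  k3 = f(1.095000, 0.677584) = 0.603742
  k4 = f(1.190000, 0.734711) = 0.612414
  y ← 0.620000 + (0.19/6)·(k1 + 2k2 + 2k3 + k4) = 0.734661
s=1.190000, y=0.734661:
  k1 = f(1.190000, 0.734661) = 0.612492
  k2 = f(1.285000, 0.792848) = 0.612390
  k3 = f(1.285000, 0.792838) = 0.612406
  k4 = f(1.380000, 0.851018) = 0.605072
  y ← 0.734661 + (0.19/6)·(k1 + 2k2 + 2k3 + k4) = 0.850788
y(1.38) ≈ 0.8508

0.8508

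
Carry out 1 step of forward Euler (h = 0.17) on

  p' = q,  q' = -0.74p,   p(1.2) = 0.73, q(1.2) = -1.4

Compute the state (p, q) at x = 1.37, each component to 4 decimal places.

Euler on (p,q): p_{n+1} = p_n + h·p', q_{n+1} = q_n + h·q'.
1.200000: (0.730000, -1.400000); f=(-1.400000, -0.540200) → (0.492000, -1.491834)
(p(1.37), q(1.37)) ≈ (0.4920, -1.4918)

0.4920, -1.4918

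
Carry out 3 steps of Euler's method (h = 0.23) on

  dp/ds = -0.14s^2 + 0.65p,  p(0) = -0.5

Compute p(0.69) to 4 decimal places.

-0.7682

Euler: p_{n+1} = p_n + h·f(s_n, p_n).
s=0.000000, p=-0.500000: f=-0.325000 → p ← -0.500000 + 0.23·(-0.325000) = -0.574750
s=0.230000, p=-0.574750: f=-0.380994 → p ← -0.574750 + 0.23·(-0.380994) = -0.662379
s=0.460000, p=-0.662379: f=-0.460170 → p ← -0.662379 + 0.23·(-0.460170) = -0.768218
p(0.69) ≈ -0.7682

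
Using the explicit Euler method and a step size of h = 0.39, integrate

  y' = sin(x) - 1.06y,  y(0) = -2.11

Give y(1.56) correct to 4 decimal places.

Euler: y_{n+1} = y_n + h·f(x_n, y_n).
x=0.000000, y=-2.110000: f=2.236600 → y ← -2.110000 + 0.39·2.236600 = -1.237726
x=0.390000, y=-1.237726: f=1.692178 → y ← -1.237726 + 0.39·1.692178 = -0.577777
x=0.780000, y=-0.577777: f=1.315723 → y ← -0.577777 + 0.39·1.315723 = -0.064645
x=1.170000, y=-0.064645: f=0.989274 → y ← -0.064645 + 0.39·0.989274 = 0.321172
y(1.56) ≈ 0.3212

0.3212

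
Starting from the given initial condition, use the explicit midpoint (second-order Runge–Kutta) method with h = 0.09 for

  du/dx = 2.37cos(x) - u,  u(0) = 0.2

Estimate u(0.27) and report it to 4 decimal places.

0.7057

Midpoint: k1 = f(x_n, u_n); k2 = f(x_n + h/2, u_n + (h/2)·k1); u_{n+1} = u_n + h·k2.
x=0.000000, u=0.200000:
  k1 = f(0.000000, 0.200000) = 2.170000
  k2 = f(0.045000, 0.297650) = 2.069951
  u ← 0.200000 + 0.09·2.069951 = 0.386296
x=0.090000, u=0.386296:
  k1 = f(0.090000, 0.386296) = 1.974112
  k2 = f(0.135000, 0.475131) = 1.873306
  u ← 0.386296 + 0.09·1.873306 = 0.554893
x=0.180000, u=0.554893:
  k1 = f(0.180000, 0.554893) = 1.776816
  k2 = f(0.225000, 0.634850) = 1.675412
  u ← 0.554893 + 0.09·1.675412 = 0.705680
u(0.27) ≈ 0.7057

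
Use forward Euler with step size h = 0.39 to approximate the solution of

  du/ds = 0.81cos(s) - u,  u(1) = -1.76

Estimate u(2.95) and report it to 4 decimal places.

Euler: u_{n+1} = u_n + h·f(s_n, u_n).
s=1.000000, u=-1.760000: f=2.197645 → u ← -1.760000 + 0.39·2.197645 = -0.902919
s=1.390000, u=-0.902919: f=1.048567 → u ← -0.902919 + 0.39·1.048567 = -0.493977
s=1.780000, u=-0.493977: f=0.325756 → u ← -0.493977 + 0.39·0.325756 = -0.366933
s=2.170000, u=-0.366933: f=-0.089895 → u ← -0.366933 + 0.39·(-0.089895) = -0.401992
s=2.560000, u=-0.401992: f=-0.274835 → u ← -0.401992 + 0.39·(-0.274835) = -0.509177
u(2.95) ≈ -0.5092

-0.5092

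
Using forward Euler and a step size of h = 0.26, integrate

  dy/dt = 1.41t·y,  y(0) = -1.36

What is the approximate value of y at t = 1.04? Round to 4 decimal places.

Euler: y_{n+1} = y_n + h·f(t_n, y_n).
t=0.000000, y=-1.360000: f=0.000000 → y ← -1.360000 + 0.26·0.000000 = -1.360000
t=0.260000, y=-1.360000: f=-0.498576 → y ← -1.360000 + 0.26·(-0.498576) = -1.489630
t=0.520000, y=-1.489630: f=-1.092197 → y ← -1.489630 + 0.26·(-1.092197) = -1.773601
t=0.780000, y=-1.773601: f=-1.950606 → y ← -1.773601 + 0.26·(-1.950606) = -2.280758
y(1.04) ≈ -2.2808

-2.2808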